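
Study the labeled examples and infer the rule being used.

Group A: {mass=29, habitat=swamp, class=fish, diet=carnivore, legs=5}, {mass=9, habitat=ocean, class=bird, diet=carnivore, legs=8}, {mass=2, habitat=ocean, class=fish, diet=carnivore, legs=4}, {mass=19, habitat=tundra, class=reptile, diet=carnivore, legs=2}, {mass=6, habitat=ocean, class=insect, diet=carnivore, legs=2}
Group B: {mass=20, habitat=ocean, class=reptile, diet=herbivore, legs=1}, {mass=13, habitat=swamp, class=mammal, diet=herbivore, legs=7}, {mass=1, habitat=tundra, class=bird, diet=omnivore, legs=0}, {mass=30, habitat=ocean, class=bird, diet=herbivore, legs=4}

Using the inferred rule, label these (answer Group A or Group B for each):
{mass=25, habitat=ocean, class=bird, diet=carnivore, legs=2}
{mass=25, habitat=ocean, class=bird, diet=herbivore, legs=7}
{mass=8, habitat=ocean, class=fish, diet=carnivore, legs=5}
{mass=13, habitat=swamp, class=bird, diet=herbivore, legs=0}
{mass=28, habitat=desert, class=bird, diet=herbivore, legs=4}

The simplest hypothesis consistent with all the labels is: diet is carnivore.
{mass=25, habitat=ocean, class=bird, diet=carnivore, legs=2}: Group A (diet is carnivore).
{mass=25, habitat=ocean, class=bird, diet=herbivore, legs=7}: Group B (diet is herbivore).
{mass=8, habitat=ocean, class=fish, diet=carnivore, legs=5}: Group A (diet is carnivore).
{mass=13, habitat=swamp, class=bird, diet=herbivore, legs=0}: Group B (diet is herbivore).
{mass=28, habitat=desert, class=bird, diet=herbivore, legs=4}: Group B (diet is herbivore).

Group A, Group B, Group A, Group B, Group B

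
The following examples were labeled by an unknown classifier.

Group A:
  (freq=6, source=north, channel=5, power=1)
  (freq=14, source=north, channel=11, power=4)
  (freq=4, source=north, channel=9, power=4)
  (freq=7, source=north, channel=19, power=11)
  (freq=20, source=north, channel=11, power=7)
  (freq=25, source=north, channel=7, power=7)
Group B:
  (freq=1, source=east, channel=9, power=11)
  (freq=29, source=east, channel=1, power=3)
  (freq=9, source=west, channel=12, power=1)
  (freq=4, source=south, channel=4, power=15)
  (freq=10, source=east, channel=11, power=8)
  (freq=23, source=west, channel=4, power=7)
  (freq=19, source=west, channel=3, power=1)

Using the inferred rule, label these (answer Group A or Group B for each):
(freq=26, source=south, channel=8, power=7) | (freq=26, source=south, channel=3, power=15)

Group B, Group B

Every 'Group A' example satisfies: source is north. None of the 'Group B' examples do.
(freq=26, source=south, channel=8, power=7) — source is south, hence Group B. (freq=26, source=south, channel=3, power=15) — source is south, hence Group B.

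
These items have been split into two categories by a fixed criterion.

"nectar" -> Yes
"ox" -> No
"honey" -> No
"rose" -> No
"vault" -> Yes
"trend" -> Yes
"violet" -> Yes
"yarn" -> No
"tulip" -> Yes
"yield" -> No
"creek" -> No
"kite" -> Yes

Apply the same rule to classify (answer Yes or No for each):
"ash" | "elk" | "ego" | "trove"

'Yes' ⟺ contains 't'.
"ash" — no 't', hence No. "elk" — no 't', hence No. "ego" — no 't', hence No. "trove" — has 't', hence Yes.

No, No, No, Yes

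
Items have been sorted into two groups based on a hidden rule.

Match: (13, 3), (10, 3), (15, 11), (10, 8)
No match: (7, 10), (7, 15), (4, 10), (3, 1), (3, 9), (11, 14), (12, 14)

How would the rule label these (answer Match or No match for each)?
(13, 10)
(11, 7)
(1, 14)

The distinguishing property — first > second AND sum ≥ 12 — holds for all the 'Match' cases and none of the 'No match' cases.
Match: (13, 10), since 13 > 10, 13+10 = 23. Match: (11, 7), since 11 > 7, 11+7 = 18. No match: (1, 14), since 1 < 14, 1+14 = 15.

Match, Match, No match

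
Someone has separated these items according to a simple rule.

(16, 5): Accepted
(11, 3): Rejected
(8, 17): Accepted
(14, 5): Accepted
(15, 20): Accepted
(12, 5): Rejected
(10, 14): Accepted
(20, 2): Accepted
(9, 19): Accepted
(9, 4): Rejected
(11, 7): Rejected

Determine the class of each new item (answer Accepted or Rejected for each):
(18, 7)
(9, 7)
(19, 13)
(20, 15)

Rule: sum ≥ 19. This holds for each 'Accepted' example and fails for each 'Rejected' one.
(18, 7): 18+7 = 25, meets the rule → Accepted.
(9, 7): 9+7 = 16, fails this test → Rejected.
(19, 13): 19+13 = 32, meets the rule → Accepted.
(20, 15): 20+15 = 35, meets the rule → Accepted.

Accepted, Rejected, Accepted, Accepted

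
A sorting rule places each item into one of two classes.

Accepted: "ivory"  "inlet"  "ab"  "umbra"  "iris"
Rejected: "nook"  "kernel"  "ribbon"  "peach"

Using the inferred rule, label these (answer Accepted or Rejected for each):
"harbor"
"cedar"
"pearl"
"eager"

Rejected, Rejected, Rejected, Accepted

A rule that fits every label: starts with a vowel — true of each 'Accepted' example, false of each 'Rejected' one.
"harbor": starts with 'h' — doesn't match, so Rejected.
"cedar": starts with 'c' — doesn't match, so Rejected.
"pearl": starts with 'p' — doesn't match, so Rejected.
"eager": starts with 'e' — has this property, so Accepted.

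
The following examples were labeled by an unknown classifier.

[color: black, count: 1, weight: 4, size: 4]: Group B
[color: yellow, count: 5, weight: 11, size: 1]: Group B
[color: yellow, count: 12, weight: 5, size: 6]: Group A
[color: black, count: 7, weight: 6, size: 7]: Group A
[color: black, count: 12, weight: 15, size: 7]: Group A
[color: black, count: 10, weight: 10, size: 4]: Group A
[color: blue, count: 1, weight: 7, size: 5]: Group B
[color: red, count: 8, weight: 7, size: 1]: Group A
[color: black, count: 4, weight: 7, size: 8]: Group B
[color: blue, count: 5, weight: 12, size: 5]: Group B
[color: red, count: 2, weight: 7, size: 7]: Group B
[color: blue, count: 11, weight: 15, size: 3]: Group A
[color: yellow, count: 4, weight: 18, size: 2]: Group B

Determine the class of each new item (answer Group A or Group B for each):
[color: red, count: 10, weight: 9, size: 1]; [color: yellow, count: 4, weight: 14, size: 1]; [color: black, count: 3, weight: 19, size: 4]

Group A, Group B, Group B

The classifier is using: count ≥ 7.
[color: red, count: 10, weight: 9, size: 1] → count = 10 → Group A. [color: yellow, count: 4, weight: 14, size: 1] → count = 4 → Group B. [color: black, count: 3, weight: 19, size: 4] → count = 3 → Group B.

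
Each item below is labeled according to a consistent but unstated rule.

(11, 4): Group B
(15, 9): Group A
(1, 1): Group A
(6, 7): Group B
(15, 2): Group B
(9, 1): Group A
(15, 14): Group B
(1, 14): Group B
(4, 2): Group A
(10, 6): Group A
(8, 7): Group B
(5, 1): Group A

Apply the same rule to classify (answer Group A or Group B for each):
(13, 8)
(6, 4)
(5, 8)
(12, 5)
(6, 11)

Group B, Group A, Group B, Group B, Group B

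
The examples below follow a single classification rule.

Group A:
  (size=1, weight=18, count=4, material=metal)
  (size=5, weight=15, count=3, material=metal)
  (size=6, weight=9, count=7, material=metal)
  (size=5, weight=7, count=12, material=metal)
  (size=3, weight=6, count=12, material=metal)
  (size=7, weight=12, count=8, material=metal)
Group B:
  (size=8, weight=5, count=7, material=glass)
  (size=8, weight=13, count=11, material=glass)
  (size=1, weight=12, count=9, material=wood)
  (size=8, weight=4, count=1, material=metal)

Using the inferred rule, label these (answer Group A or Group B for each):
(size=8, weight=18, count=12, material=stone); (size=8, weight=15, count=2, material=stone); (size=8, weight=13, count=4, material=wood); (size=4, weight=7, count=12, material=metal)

'Group A' ⟺ material is metal AND size ≤ 7.

Group B, Group B, Group B, Group A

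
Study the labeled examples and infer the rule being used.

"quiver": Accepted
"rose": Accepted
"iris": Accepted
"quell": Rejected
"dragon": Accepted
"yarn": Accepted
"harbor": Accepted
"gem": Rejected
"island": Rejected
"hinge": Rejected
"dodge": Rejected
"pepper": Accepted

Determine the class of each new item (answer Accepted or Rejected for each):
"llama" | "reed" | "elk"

Rejected, Accepted, Rejected

Every 'Accepted' example satisfies: contains 'r'. None of the 'Rejected' examples do.
"llama": no 'r', does not satisfy this → Rejected.
"reed": has 'r', has this property → Accepted.
"elk": no 'r', does not satisfy this → Rejected.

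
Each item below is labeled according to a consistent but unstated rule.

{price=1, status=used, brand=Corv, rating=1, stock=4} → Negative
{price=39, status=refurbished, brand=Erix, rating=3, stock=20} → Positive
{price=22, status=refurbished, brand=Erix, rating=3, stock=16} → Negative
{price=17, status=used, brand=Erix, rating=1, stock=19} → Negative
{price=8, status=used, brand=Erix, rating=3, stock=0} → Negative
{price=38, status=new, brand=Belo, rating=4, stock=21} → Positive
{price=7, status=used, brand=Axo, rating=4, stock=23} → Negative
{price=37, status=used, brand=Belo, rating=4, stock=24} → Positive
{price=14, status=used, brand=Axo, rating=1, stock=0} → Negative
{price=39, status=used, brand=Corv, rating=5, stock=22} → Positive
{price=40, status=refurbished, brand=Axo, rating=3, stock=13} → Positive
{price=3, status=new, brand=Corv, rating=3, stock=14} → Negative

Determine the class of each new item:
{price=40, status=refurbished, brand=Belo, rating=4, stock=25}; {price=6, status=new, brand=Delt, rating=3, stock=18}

Positive, Negative

Every 'Positive' example satisfies: price ≥ 37. None of the 'Negative' examples do.
{price=40, status=refurbished, brand=Belo, rating=4, stock=25}: Positive (price = 40). {price=6, status=new, brand=Delt, rating=3, stock=18}: Negative (price = 6).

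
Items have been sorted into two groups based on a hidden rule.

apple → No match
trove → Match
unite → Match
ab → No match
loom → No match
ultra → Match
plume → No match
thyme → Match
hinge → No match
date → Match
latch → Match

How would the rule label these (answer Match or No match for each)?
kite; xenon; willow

Match, No match, No match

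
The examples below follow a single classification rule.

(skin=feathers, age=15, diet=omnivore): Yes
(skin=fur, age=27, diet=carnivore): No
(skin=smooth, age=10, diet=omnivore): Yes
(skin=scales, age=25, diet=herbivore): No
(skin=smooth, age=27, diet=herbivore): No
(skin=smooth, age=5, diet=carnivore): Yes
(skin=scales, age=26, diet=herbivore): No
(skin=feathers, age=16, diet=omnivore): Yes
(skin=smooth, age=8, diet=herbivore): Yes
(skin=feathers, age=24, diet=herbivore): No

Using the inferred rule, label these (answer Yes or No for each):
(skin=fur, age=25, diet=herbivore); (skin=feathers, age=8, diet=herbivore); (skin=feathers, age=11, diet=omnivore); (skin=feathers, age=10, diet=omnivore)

No, Yes, Yes, Yes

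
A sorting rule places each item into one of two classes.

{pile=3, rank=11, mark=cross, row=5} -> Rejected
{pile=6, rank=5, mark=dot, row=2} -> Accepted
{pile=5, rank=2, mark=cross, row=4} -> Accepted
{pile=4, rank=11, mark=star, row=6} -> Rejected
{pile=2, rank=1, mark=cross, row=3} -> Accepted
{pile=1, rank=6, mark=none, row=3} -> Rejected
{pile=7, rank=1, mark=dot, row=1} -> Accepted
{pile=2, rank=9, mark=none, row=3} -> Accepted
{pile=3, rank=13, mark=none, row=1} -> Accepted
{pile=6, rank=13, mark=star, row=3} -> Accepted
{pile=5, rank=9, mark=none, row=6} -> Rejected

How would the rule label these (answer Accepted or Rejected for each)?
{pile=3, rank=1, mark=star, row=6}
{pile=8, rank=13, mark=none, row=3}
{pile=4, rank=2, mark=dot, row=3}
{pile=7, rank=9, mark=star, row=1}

Rejected, Accepted, Accepted, Accepted

The simplest hypothesis consistent with all the labels is: row ≤ 4 AND pile ≥ 2.
{pile=3, rank=1, mark=star, row=6} → row = 6, pile = 3 → Rejected.
{pile=8, rank=13, mark=none, row=3} → row = 3, pile = 8 → Accepted.
{pile=4, rank=2, mark=dot, row=3} → row = 3, pile = 4 → Accepted.
{pile=7, rank=9, mark=star, row=1} → row = 1, pile = 7 → Accepted.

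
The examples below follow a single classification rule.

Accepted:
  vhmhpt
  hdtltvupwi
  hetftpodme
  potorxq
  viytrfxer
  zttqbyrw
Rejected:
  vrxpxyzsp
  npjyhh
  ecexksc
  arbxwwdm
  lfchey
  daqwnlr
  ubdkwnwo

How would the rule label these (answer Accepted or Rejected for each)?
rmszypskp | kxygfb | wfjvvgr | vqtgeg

Rejected, Rejected, Rejected, Accepted

Every 'Accepted' example satisfies: contains 't'. None of the 'Rejected' examples do.
rmszypskp → no 't' → Rejected. kxygfb → no 't' → Rejected. wfjvvgr → no 't' → Rejected. vqtgeg → has 't' → Accepted.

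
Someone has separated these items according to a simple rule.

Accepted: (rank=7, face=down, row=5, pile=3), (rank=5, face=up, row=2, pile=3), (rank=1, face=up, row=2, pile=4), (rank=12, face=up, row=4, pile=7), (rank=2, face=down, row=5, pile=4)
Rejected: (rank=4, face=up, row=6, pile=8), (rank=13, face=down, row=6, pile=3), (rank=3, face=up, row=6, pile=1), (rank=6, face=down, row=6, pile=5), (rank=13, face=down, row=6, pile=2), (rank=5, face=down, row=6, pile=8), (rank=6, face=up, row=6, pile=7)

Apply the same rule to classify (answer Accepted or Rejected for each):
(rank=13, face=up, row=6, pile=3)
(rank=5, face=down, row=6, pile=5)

Rejected, Rejected

The common property of the 'Accepted' items is: row ≤ 5. No 'Rejected' item has it.
(rank=13, face=up, row=6, pile=3) → row = 6 → Rejected.
(rank=5, face=down, row=6, pile=5) → row = 6 → Rejected.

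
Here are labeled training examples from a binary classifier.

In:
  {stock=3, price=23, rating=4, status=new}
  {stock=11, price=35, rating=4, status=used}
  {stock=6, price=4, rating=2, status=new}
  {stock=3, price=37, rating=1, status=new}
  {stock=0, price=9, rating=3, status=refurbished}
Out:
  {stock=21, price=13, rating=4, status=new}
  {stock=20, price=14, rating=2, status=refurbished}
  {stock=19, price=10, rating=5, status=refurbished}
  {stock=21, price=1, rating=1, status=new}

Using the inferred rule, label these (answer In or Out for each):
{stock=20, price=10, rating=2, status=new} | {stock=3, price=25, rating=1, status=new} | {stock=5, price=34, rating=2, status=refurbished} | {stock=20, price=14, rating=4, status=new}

Out, In, In, Out

A rule that fits every label: stock ≤ 11 — true of each 'In' example, false of each 'Out' one.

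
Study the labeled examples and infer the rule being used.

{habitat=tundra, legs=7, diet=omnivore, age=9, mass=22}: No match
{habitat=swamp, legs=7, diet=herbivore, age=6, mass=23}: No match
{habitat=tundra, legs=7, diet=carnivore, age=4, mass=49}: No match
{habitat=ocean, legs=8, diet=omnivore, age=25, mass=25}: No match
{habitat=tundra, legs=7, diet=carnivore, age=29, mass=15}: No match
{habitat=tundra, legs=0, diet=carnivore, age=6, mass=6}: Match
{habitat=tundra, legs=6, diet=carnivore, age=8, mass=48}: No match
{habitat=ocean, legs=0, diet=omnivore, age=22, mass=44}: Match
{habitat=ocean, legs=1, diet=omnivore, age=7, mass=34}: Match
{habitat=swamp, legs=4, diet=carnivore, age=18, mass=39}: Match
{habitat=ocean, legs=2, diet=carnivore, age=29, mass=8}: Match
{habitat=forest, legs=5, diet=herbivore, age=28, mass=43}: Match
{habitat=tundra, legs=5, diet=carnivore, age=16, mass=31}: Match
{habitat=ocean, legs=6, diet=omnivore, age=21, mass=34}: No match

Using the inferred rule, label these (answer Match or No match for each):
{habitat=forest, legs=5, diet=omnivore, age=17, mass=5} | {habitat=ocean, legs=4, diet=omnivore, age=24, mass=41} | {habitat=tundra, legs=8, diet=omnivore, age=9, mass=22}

The simplest hypothesis consistent with all the labels is: legs ≤ 5.

Match, Match, No match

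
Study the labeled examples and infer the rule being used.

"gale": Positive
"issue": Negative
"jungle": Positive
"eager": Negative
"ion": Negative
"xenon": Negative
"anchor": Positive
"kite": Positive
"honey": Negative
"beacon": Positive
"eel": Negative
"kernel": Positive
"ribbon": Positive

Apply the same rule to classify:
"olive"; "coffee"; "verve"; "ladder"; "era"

Every 'Positive' example satisfies: even length. None of the 'Negative' examples do.

Negative, Positive, Negative, Positive, Negative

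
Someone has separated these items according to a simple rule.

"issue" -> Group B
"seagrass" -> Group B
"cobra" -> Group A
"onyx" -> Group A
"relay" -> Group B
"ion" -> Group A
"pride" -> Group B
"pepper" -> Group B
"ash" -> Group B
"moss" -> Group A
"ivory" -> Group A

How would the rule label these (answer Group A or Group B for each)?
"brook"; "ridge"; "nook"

Group A, Group B, Group A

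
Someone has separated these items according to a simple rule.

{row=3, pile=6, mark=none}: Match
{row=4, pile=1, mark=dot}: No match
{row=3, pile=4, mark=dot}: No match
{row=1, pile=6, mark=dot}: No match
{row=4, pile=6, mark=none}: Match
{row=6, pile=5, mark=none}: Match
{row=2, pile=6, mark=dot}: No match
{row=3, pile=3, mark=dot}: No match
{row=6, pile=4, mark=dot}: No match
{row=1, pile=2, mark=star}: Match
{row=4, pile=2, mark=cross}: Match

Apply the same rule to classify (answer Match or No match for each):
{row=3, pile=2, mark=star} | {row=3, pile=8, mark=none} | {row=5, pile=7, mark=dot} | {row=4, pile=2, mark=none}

Match, Match, No match, Match

The rule appears to be: mark is not dot.
{row=3, pile=2, mark=star} — mark is star, hence Match. {row=3, pile=8, mark=none} — mark is none, hence Match. {row=5, pile=7, mark=dot} — mark is dot, hence No match. {row=4, pile=2, mark=none} — mark is none, hence Match.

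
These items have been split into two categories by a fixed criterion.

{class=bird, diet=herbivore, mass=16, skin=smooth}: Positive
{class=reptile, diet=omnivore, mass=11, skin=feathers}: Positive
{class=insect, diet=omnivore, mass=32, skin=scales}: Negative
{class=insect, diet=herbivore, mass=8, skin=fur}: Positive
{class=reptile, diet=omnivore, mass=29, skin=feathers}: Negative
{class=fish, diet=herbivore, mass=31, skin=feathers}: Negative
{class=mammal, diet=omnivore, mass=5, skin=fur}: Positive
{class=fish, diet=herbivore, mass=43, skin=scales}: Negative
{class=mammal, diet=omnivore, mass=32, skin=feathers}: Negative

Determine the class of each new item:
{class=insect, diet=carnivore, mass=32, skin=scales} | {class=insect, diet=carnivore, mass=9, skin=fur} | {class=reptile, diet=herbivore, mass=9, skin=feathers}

Negative, Positive, Positive

The rule appears to be: mass ≤ 16.
{class=insect, diet=carnivore, mass=32, skin=scales} — mass = 32, hence Negative.
{class=insect, diet=carnivore, mass=9, skin=fur} — mass = 9, hence Positive.
{class=reptile, diet=herbivore, mass=9, skin=feathers} — mass = 9, hence Positive.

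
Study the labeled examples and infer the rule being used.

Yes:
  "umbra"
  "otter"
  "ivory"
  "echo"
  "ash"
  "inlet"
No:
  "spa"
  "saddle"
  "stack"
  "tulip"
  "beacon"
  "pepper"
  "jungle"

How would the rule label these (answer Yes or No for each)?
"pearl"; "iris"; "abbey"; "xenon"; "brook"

The classifier is using: starts with a vowel.
No: "pearl", since starts with 'p'.
Yes: "iris", since starts with 'i'.
Yes: "abbey", since starts with 'a'.
No: "xenon", since starts with 'x'.
No: "brook", since starts with 'b'.

No, Yes, Yes, No, No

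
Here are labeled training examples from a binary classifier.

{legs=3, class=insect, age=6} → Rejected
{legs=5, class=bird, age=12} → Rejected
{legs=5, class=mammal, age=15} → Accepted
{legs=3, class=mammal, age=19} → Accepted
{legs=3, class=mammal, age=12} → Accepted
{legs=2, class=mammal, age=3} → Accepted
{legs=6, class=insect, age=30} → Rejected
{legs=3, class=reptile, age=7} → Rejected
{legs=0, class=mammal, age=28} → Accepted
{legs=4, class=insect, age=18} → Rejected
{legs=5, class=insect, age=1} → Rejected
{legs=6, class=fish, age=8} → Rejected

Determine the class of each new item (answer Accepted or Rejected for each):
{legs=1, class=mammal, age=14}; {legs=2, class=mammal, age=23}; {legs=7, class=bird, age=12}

The simplest hypothesis consistent with all the labels is: class is mammal.
{legs=1, class=mammal, age=14}: Accepted (class is mammal).
{legs=2, class=mammal, age=23}: Accepted (class is mammal).
{legs=7, class=bird, age=12}: Rejected (class is bird).

Accepted, Accepted, Rejected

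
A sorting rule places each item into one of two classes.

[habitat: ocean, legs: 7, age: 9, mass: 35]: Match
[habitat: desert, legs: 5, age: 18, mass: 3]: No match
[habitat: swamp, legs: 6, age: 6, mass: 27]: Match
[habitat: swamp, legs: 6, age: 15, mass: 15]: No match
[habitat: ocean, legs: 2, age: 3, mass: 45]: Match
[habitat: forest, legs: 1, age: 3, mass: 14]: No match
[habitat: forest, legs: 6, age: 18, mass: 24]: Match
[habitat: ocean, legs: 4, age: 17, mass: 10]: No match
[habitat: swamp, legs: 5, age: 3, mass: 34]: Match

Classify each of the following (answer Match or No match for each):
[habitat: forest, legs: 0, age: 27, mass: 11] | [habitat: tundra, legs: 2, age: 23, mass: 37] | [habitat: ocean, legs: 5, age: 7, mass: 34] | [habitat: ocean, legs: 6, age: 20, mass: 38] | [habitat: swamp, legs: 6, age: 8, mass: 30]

No match, Match, Match, Match, Match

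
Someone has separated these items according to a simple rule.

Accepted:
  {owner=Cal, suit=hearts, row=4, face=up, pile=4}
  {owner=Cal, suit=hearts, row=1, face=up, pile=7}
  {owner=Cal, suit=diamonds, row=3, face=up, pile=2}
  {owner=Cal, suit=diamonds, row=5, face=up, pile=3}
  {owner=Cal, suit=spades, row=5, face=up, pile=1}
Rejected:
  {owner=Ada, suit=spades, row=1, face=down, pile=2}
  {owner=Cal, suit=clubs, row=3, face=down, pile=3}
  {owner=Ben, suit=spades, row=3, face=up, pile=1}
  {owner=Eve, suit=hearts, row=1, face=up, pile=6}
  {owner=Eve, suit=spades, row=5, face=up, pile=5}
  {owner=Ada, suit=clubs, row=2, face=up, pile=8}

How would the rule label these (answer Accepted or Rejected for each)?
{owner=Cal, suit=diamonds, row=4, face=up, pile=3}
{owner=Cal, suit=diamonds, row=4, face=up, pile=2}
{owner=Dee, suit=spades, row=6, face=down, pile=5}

Rule: owner is Cal AND face is up. This holds for each 'Accepted' example and fails for each 'Rejected' one.
{owner=Cal, suit=diamonds, row=4, face=up, pile=3}: Accepted (owner is Cal, face is up).
{owner=Cal, suit=diamonds, row=4, face=up, pile=2}: Accepted (owner is Cal, face is up).
{owner=Dee, suit=spades, row=6, face=down, pile=5}: Rejected (owner is Dee, face is down).

Accepted, Accepted, Rejected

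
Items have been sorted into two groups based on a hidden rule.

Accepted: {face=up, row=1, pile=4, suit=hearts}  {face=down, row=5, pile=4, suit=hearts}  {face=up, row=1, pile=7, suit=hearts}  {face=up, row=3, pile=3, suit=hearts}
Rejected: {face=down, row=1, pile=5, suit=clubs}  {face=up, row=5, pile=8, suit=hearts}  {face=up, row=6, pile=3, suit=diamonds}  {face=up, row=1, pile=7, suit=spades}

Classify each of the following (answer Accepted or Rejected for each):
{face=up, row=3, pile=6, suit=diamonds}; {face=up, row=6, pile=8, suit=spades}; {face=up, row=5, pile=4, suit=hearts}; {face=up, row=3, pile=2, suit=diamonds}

Rejected, Rejected, Accepted, Rejected

Rule: suit is hearts AND pile ≤ 7. This holds for each 'Accepted' example and fails for each 'Rejected' one.
{face=up, row=3, pile=6, suit=diamonds}: Rejected (suit is diamonds, pile = 6).
{face=up, row=6, pile=8, suit=spades}: Rejected (suit is spades, pile = 8).
{face=up, row=5, pile=4, suit=hearts}: Accepted (suit is hearts, pile = 4).
{face=up, row=3, pile=2, suit=diamonds}: Rejected (suit is diamonds, pile = 2).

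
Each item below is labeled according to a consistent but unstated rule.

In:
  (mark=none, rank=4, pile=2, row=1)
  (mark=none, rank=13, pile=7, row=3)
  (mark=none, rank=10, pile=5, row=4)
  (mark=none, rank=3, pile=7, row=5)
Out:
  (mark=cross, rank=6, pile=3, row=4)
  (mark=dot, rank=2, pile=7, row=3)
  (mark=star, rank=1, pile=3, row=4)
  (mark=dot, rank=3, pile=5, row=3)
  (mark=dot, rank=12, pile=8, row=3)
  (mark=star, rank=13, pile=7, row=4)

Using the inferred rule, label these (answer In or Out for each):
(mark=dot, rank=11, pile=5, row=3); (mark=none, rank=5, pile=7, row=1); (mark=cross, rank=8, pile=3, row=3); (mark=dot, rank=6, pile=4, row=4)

Out, In, Out, Out

The common property of the 'In' items is: mark is none. No 'Out' item has it.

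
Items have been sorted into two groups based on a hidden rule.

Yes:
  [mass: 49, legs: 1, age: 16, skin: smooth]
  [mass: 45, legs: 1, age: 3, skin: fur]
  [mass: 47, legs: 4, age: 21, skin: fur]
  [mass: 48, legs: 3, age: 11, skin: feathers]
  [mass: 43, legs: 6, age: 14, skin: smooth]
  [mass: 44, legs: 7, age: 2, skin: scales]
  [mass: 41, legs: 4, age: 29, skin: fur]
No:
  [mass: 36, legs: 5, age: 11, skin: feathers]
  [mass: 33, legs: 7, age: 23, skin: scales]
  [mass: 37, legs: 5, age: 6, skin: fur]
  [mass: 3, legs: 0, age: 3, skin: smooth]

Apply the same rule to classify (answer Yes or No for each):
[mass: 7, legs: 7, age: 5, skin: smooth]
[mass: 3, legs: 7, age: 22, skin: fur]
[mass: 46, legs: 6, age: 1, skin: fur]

No, No, Yes

The distinguishing property — mass ≥ 41 — holds for all the 'Yes' cases and none of the 'No' cases.
No: [mass: 7, legs: 7, age: 5, skin: smooth], since mass = 7.
No: [mass: 3, legs: 7, age: 22, skin: fur], since mass = 3.
Yes: [mass: 46, legs: 6, age: 1, skin: fur], since mass = 46.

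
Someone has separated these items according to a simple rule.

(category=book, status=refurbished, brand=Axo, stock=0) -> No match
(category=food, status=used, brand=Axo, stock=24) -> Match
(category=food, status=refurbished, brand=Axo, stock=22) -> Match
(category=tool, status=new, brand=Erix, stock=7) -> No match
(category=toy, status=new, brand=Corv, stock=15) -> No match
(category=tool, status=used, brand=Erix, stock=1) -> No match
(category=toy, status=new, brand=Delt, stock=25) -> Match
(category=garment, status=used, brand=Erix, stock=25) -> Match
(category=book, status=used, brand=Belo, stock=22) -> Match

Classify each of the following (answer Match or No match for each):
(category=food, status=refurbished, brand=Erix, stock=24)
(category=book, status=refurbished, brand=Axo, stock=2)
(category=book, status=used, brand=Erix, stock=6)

Every 'Match' example satisfies: stock ≥ 22. None of the 'No match' examples do.

Match, No match, No match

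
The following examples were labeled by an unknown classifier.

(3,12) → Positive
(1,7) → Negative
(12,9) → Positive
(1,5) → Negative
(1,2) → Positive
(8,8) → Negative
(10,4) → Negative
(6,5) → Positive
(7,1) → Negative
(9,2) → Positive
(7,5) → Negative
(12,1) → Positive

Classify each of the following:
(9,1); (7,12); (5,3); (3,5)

Negative, Positive, Negative, Negative

The classifier is using: sum is odd.
(9,1) → 9+1 = 10 → Negative.
(7,12) → 7+12 = 19 → Positive.
(5,3) → 5+3 = 8 → Negative.
(3,5) → 3+5 = 8 → Negative.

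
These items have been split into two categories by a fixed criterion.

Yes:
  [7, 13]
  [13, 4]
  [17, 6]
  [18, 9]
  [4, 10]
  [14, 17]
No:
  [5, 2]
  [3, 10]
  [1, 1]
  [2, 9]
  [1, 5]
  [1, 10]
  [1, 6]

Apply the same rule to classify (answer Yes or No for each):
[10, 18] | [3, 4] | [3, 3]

The classifier is using: sum ≥ 14.
[10, 18]: 10+18 = 28 — fits, so Yes.
[3, 4]: 3+4 = 7 — doesn't match, so No.
[3, 3]: 3+3 = 6 — doesn't match, so No.

Yes, No, No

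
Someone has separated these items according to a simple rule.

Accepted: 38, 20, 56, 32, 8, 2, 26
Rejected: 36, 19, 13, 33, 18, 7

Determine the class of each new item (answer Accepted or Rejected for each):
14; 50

Accepted, Accepted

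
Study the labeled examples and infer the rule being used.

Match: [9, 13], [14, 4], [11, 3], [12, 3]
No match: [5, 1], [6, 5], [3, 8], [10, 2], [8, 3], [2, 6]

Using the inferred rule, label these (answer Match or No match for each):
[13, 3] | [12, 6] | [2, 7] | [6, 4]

Match, Match, No match, No match

The distinguishing property — sum ≥ 14 — holds for all the 'Match' cases and none of the 'No match' cases.
[13, 3]: 13+3 = 16, matches → Match.
[12, 6]: 12+6 = 18, matches → Match.
[2, 7]: 2+7 = 9, lacks this property → No match.
[6, 4]: 6+4 = 10, lacks this property → No match.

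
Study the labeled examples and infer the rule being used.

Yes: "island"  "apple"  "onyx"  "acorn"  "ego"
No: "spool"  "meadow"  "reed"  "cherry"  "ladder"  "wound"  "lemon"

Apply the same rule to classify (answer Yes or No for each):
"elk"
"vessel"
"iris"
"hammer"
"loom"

The rule appears to be: starts with a vowel.
"elk": starts with 'e' — qualifies, so Yes.
"vessel": starts with 'v' — does not fit, so No.
"iris": starts with 'i' — qualifies, so Yes.
"hammer": starts with 'h' — does not fit, so No.
"loom": starts with 'l' — does not fit, so No.

Yes, No, Yes, No, No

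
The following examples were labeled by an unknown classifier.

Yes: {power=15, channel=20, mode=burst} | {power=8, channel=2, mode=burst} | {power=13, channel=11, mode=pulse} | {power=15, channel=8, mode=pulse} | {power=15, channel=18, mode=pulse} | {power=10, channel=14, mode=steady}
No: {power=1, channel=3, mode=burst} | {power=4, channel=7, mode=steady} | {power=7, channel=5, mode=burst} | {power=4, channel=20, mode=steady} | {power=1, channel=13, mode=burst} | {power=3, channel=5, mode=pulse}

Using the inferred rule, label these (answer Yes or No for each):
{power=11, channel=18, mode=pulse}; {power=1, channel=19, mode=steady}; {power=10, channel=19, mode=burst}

Yes, No, Yes

All 'Yes' examples share one property — power ≥ 8 — and every 'No' example lacks it.
{power=11, channel=18, mode=pulse} → power = 11 → Yes. {power=1, channel=19, mode=steady} → power = 1 → No. {power=10, channel=19, mode=burst} → power = 10 → Yes.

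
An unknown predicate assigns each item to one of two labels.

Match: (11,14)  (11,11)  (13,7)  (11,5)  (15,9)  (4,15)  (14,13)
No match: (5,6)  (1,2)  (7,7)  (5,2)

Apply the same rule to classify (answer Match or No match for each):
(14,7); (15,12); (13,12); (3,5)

Every 'Match' example satisfies: sum ≥ 16. None of the 'No match' examples do.
(14,7): 14+7 = 21 — meets the rule, so Match.
(15,12): 15+12 = 27 — meets the rule, so Match.
(13,12): 13+12 = 25 — meets the rule, so Match.
(3,5): 3+5 = 8 — does not pass, so No match.

Match, Match, Match, No match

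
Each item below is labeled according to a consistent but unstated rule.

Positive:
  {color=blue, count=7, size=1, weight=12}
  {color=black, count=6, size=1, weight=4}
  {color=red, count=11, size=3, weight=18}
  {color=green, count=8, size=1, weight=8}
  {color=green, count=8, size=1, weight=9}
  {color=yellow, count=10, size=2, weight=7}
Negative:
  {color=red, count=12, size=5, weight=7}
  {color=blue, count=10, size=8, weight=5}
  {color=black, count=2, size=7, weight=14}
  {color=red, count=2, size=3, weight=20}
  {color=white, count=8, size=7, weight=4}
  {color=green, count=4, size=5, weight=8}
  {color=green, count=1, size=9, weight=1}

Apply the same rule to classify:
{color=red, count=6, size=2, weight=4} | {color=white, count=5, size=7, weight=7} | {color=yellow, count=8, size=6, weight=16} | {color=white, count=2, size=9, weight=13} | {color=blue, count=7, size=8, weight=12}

Rule: count ≥ 4 AND size ≤ 3. This holds for each 'Positive' example and fails for each 'Negative' one.

Positive, Negative, Negative, Negative, Negative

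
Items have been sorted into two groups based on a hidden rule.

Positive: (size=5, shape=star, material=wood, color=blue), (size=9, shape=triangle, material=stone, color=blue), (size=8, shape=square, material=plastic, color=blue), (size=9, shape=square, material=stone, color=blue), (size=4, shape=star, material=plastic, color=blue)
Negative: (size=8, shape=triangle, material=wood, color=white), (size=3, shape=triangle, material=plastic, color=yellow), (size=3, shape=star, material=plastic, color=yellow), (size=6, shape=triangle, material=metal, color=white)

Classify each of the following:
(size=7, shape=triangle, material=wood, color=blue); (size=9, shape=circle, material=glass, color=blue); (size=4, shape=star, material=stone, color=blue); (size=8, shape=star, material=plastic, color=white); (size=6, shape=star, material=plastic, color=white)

All 'Positive' examples share one property — color is blue — and every 'Negative' example lacks it.
Positive: (size=7, shape=triangle, material=wood, color=blue), since color is blue.
Positive: (size=9, shape=circle, material=glass, color=blue), since color is blue.
Positive: (size=4, shape=star, material=stone, color=blue), since color is blue.
Negative: (size=8, shape=star, material=plastic, color=white), since color is white.
Negative: (size=6, shape=star, material=plastic, color=white), since color is white.

Positive, Positive, Positive, Negative, Negative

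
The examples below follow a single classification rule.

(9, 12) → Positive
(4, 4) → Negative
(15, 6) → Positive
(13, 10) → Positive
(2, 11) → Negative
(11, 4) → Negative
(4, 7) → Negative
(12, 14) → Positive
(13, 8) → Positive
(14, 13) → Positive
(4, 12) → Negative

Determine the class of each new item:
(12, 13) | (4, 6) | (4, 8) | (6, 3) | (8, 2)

Positive, Negative, Negative, Negative, Negative

The classifier is using: sum ≥ 21.
(12, 13): 12+13 = 25, passes → Positive. (4, 6): 4+6 = 10, does not fit → Negative. (4, 8): 4+8 = 12, does not fit → Negative. (6, 3): 6+3 = 9, does not fit → Negative. (8, 2): 8+2 = 10, does not fit → Negative.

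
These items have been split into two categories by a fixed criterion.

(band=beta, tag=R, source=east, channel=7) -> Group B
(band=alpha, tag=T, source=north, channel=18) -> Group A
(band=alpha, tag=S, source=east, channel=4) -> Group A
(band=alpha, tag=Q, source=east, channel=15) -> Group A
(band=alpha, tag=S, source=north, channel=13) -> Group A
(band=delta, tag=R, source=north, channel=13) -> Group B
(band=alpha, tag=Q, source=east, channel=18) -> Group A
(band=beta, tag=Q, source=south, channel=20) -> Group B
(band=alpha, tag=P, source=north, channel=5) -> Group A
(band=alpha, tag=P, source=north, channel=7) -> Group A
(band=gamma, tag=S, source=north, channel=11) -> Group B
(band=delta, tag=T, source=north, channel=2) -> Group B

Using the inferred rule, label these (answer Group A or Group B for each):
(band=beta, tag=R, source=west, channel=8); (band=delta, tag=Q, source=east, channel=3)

Group B, Group B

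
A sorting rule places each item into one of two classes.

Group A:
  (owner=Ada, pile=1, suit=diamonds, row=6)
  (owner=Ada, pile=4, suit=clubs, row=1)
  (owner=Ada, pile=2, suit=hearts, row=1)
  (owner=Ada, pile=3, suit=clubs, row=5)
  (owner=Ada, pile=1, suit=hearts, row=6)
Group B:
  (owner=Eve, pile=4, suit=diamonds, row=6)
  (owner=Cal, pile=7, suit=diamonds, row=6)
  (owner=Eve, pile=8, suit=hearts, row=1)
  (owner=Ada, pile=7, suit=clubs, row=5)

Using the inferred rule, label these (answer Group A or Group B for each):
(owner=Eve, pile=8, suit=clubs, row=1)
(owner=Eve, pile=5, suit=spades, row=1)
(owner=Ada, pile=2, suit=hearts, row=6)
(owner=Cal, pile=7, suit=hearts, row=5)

Group B, Group B, Group A, Group B

The pattern is that an item is 'Group A' exactly when: owner is Ada AND pile ≤ 4.
(owner=Eve, pile=8, suit=clubs, row=1) → owner is Eve, pile = 8 → Group B.
(owner=Eve, pile=5, suit=spades, row=1) → owner is Eve, pile = 5 → Group B.
(owner=Ada, pile=2, suit=hearts, row=6) → owner is Ada, pile = 2 → Group A.
(owner=Cal, pile=7, suit=hearts, row=5) → owner is Cal, pile = 7 → Group B.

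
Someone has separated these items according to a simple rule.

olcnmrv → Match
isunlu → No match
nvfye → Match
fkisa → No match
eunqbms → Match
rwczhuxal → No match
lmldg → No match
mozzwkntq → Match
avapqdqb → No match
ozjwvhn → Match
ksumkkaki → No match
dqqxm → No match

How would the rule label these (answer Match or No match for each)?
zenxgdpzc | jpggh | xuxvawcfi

Match, No match, No match

The distinguishing property — odd length AND contains 'n' — holds for all the 'Match' cases and none of the 'No match' cases.
zenxgdpzc → length 9, has 'n' → Match.
jpggh → length 5, no 'n' → No match.
xuxvawcfi → length 9, no 'n' → No match.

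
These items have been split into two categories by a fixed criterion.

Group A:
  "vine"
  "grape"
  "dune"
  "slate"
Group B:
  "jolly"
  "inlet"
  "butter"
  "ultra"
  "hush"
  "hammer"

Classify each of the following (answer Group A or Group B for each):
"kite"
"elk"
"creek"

Group A, Group B, Group B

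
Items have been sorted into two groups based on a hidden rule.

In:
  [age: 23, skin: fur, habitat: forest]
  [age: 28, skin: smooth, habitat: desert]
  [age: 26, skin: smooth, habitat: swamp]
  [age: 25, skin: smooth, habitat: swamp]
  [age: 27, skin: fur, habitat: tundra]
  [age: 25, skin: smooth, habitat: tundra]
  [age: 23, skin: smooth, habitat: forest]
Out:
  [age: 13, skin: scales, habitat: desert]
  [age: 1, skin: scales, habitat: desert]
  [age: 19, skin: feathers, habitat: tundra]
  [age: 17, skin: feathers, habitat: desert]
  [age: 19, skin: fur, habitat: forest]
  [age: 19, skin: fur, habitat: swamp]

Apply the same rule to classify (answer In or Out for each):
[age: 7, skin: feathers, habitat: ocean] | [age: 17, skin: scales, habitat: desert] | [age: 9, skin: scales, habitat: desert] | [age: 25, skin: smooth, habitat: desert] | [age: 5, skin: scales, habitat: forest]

The simplest hypothesis consistent with all the labels is: age ≥ 23.
[age: 7, skin: feathers, habitat: ocean] — age = 7, hence Out. [age: 17, skin: scales, habitat: desert] — age = 17, hence Out. [age: 9, skin: scales, habitat: desert] — age = 9, hence Out. [age: 25, skin: smooth, habitat: desert] — age = 25, hence In. [age: 5, skin: scales, habitat: forest] — age = 5, hence Out.

Out, Out, Out, In, Out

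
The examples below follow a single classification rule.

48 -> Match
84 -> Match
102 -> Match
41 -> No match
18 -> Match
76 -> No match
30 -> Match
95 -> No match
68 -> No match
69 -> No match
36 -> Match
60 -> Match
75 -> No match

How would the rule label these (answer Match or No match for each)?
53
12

The simplest hypothesis consistent with all the labels is: multiple of 6.

No match, Match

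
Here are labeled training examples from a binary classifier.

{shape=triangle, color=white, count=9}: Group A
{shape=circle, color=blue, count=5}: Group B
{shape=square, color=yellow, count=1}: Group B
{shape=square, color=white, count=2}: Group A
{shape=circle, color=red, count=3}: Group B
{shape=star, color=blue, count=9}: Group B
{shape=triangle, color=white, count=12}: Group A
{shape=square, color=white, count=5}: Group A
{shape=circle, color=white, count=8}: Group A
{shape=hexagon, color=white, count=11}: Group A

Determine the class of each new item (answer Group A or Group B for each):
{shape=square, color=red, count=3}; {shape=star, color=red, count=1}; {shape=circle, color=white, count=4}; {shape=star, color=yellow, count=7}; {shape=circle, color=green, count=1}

The distinguishing property — color is white — holds for all the 'Group A' cases and none of the 'Group B' cases.
{shape=square, color=red, count=3} — color is red, hence Group B. {shape=star, color=red, count=1} — color is red, hence Group B. {shape=circle, color=white, count=4} — color is white, hence Group A. {shape=star, color=yellow, count=7} — color is yellow, hence Group B. {shape=circle, color=green, count=1} — color is green, hence Group B.

Group B, Group B, Group A, Group B, Group B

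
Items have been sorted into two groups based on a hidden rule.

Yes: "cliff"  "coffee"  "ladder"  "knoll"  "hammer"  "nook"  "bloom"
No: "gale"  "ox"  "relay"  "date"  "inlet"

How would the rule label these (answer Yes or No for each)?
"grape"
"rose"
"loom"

No, No, Yes

The classifier is using: has a double letter.
"grape": No (no doubled letter).
"rose": No (no doubled letter).
"loom": Yes ('oo' doubled).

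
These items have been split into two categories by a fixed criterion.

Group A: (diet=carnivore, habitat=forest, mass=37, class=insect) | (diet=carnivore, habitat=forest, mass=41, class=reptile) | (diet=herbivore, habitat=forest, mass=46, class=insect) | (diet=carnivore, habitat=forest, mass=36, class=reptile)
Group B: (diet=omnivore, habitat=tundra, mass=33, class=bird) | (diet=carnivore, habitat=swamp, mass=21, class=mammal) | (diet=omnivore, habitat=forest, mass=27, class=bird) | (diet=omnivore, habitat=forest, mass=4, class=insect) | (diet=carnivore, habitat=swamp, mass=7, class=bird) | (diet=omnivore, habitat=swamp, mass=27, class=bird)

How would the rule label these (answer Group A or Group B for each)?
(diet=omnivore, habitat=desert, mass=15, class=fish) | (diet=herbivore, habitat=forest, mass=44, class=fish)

'Group A' ⟺ mass ≥ 36.

Group B, Group A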